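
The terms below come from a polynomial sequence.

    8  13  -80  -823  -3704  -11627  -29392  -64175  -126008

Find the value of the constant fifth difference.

D1: 5, -93, -743, -2881, -7923, -17765, -34783, -61833
D2: -98, -650, -2138, -5042, -9842, -17018, -27050
D3: -552, -1488, -2904, -4800, -7176, -10032
D4: -936, -1416, -1896, -2376, -2856
D5: -480, -480, -480, -480

-480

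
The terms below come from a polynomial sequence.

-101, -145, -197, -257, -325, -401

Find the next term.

-44  -52  -60  -68  -76
-8  -8  -8  -8
The second differences are constant (-8).
-76 − 8 = -84;  -401 − 84 = -485

-485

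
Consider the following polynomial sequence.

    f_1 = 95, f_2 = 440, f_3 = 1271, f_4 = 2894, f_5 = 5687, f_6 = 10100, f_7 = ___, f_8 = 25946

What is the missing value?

Using the first 6 terms:
D1: 345  831  1623  2793  4413
D2: 486  792  1170  1620
D3: 306  378  450
D4: 72  72
Constant fourth difference = 72.
Extend forward: 450 + 72 = 522;  1620 + 522 = 2142;  4413 + 2142 = 6555;  10100 + 6555 = 16655

16655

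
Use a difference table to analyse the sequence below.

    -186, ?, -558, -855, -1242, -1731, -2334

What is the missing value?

Using the last 5 terms:
Δ: -297, -387, -489, -603
Δ²: -90, -102, -114
Δ³: -12, -12
Constant third difference = -12.
Extend backward: -90 + 12 = -78;  -297 + 78 = -219;  -558 + 219 = -339

-339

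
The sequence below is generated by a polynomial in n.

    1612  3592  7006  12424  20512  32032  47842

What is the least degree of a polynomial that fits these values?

First differences: 1980, 3414, 5418, 8088, 11520, 15810
Second differences: 1434, 2004, 2670, 3432, 4290
Third differences: 570, 666, 762, 858
Fourth differences: 96, 96, 96
The fourth differences are constant, so the polynomial has degree 4.

4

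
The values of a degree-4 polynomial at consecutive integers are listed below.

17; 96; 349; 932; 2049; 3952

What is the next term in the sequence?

6941

D1: 79, 253, 583, 1117, 1903
D2: 174, 330, 534, 786
D3: 156, 204, 252
D4: 48, 48
The fourth differences are constant (48).
252 + 48 = 300;  786 + 300 = 1086;  1903 + 1086 = 2989;  3952 + 2989 = 6941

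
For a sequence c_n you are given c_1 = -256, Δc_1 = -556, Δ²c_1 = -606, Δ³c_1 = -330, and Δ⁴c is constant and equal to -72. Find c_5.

Build the table forward from the leading diagonal:
Fourth differences: -72  -72  -72  -72  -72
Third differences: -330  -402  -474  -546  -618
Second differences: -606  -936  -1338  -1812  -2358
First differences: -556  -1162  -2098  -3436  -5248
c: -256  -812  -1974  -4072  -7508

-7508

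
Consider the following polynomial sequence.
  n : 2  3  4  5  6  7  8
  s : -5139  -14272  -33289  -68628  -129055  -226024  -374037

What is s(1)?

-1420

D1: -9133  -19017  -35339  -60427  -96969  -148013
D2: -9884  -16322  -25088  -36542  -51044
D3: -6438  -8766  -11454  -14502
D4: -2328  -2688  -3048
D5: -360  -360
The fifth differences are constant at -360.
Work back: -2328 + 360 = -1968;  -6438 + 1968 = -4470;  -9884 + 4470 = -5414;  -9133 + 5414 = -3719;  -5139 + 3719 = -1420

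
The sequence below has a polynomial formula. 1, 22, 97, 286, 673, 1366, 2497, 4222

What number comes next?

21, 75, 189, 387, 693, 1131, 1725
54, 114, 198, 306, 438, 594
60, 84, 108, 132, 156
24, 24, 24, 24
Constant fourth difference = 24, so extend:
156 + 24 = 180;  594 + 180 = 774;  1725 + 774 = 2499;  4222 + 2499 = 6721

6721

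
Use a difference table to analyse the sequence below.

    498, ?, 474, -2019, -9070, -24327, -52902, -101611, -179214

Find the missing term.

Using the last 7 terms:
D1: -2493, -7051, -15257, -28575, -48709, -77603
D2: -4558, -8206, -13318, -20134, -28894
D3: -3648, -5112, -6816, -8760
D4: -1464, -1704, -1944
D5: -240, -240
Constant fifth difference = -240.
Extend backward: -1464 + 240 = -1224;  -3648 + 1224 = -2424;  -4558 + 2424 = -2134;  -2493 + 2134 = -359;  474 + 359 = 833

833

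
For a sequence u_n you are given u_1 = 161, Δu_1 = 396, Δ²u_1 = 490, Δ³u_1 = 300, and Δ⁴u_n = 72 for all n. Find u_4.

Build the table forward from the leading diagonal:
Fourth differences: 72, 72, 72, 72
Third differences: 300, 372, 444, 516
Second differences: 490, 790, 1162, 1606
First differences: 396, 886, 1676, 2838
u: 161, 557, 1443, 3119

3119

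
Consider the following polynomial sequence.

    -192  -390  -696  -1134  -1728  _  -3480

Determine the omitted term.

Using the first 5 terms:
-198, -306, -438, -594
-108, -132, -156
-24, -24
Constant third difference = -24.
Extend forward: -156 − 24 = -180;  -594 − 180 = -774;  -1728 − 774 = -2502

-2502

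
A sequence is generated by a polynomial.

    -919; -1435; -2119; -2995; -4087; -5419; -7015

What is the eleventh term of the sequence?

-516, -684, -876, -1092, -1332, -1596
-168, -192, -216, -240, -264
-24, -24, -24, -24
The third differences are constant (-24).
-264 − 24 = -288;  -1596 − 288 = -1884;  -7015 − 1884 = -8899
-288 − 24 = -312;  -1884 − 312 = -2196;  -8899 − 2196 = -11095
-312 − 24 = -336;  -2196 − 336 = -2532;  -11095 − 2532 = -13627
-336 − 24 = -360;  -2532 − 360 = -2892;  -13627 − 2892 = -16519

-16519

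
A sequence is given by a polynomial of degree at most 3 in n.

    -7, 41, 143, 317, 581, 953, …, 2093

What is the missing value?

1451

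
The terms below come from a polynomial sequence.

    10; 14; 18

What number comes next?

Δ: 4  4
Constant first difference = 4, so extend:
18 + 4 = 22

22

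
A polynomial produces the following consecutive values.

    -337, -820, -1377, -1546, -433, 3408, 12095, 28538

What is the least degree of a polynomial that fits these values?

D1: -483, -557, -169, 1113, 3841, 8687, 16443
D2: -74, 388, 1282, 2728, 4846, 7756
D3: 462, 894, 1446, 2118, 2910
D4: 432, 552, 672, 792
D5: 120, 120, 120
The fifth differences are constant, so the polynomial has degree 5.

5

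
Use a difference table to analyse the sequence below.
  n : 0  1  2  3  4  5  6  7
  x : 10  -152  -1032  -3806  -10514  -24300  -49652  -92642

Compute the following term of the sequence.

-161166

Δ: -162 , -880 , -2774 , -6708 , -13786 , -25352 , -42990
Δ²: -718 , -1894 , -3934 , -7078 , -11566 , -17638
Δ³: -1176 , -2040 , -3144 , -4488 , -6072
Δ⁴: -864 , -1104 , -1344 , -1584
Δ⁵: -240 , -240 , -240
Fifth differences constant at -240.
-1584 − 240 = -1824;  -6072 − 1824 = -7896;  -17638 − 7896 = -25534;  -42990 − 25534 = -68524;  -92642 − 68524 = -161166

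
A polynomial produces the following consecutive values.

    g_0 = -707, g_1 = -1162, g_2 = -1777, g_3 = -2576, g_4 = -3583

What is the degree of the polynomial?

Δ: -455, -615, -799, -1007
Δ²: -160, -184, -208
Δ³: -24, -24
The third differences are constant, so the polynomial has degree 3.

3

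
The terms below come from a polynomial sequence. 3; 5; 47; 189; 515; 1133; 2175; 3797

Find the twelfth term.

First differences: 2  42  142  326  618  1042  1622
Second differences: 40  100  184  292  424  580
Third differences: 60  84  108  132  156
Fourth differences: 24  24  24  24
The fourth differences are constant (24).
156 + 24 = 180;  580 + 180 = 760;  1622 + 760 = 2382;  3797 + 2382 = 6179
180 + 24 = 204;  760 + 204 = 964;  2382 + 964 = 3346;  6179 + 3346 = 9525
204 + 24 = 228;  964 + 228 = 1192;  3346 + 1192 = 4538;  9525 + 4538 = 14063
228 + 24 = 252;  1192 + 252 = 1444;  4538 + 1444 = 5982;  14063 + 5982 = 20045

20045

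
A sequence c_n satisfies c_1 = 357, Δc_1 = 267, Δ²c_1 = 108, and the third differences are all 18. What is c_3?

Build the table forward from the leading diagonal:
D3: 18  18  18
D2: 108  126  144
D1: 267  375  501
c: 357  624  999

999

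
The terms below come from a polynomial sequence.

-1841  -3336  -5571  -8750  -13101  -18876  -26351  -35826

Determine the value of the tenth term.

-1495  -2235  -3179  -4351  -5775  -7475  -9475
-740  -944  -1172  -1424  -1700  -2000
-204  -228  -252  -276  -300
-24  -24  -24  -24
Constant fourth difference = -24, so extend:
-300 − 24 = -324;  -2000 − 324 = -2324;  -9475 − 2324 = -11799;  -35826 − 11799 = -47625
-324 − 24 = -348;  -2324 − 348 = -2672;  -11799 − 2672 = -14471;  -47625 − 14471 = -62096

-62096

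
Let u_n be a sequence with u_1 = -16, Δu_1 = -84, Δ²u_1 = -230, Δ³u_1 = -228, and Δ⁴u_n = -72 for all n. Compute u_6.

-5376

Build the table forward from the leading diagonal:
Δ⁴: -72  -72  -72  -72  -72  -72
Δ³: -228  -300  -372  -444  -516  -588
Δ²: -230  -458  -758  -1130  -1574  -2090
Δ: -84  -314  -772  -1530  -2660  -4234
u: -16  -100  -414  -1186  -2716  -5376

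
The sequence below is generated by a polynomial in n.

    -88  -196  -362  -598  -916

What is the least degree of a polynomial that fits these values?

Δ: -108, -166, -236, -318
Δ²: -58, -70, -82
Δ³: -12, -12
The third differences are constant, so the polynomial has degree 3.

3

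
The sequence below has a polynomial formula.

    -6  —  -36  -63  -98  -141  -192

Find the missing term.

-17

Using the last 5 terms:
First differences: -27, -35, -43, -51
Second differences: -8, -8, -8
Constant second difference = -8.
Extend backward: -27 + 8 = -19;  -36 + 19 = -17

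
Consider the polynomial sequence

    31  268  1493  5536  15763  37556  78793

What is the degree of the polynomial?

5

First differences: 237, 1225, 4043, 10227, 21793, 41237
Second differences: 988, 2818, 6184, 11566, 19444
Third differences: 1830, 3366, 5382, 7878
Fourth differences: 1536, 2016, 2496
Fifth differences: 480, 480
The fifth differences are constant, so the polynomial has degree 5.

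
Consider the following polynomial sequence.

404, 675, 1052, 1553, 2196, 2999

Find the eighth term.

5157

Δ: 271, 377, 501, 643, 803
Δ²: 106, 124, 142, 160
Δ³: 18, 18, 18
The third differences are constant (18).
160 + 18 = 178;  803 + 178 = 981;  2999 + 981 = 3980
178 + 18 = 196;  981 + 196 = 1177;  3980 + 1177 = 5157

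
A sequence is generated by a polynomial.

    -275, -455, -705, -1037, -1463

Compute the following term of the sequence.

Δ: -180, -250, -332, -426
Δ²: -70, -82, -94
Δ³: -12, -12
The third differences are constant (-12).
-94 − 12 = -106;  -426 − 106 = -532;  -1463 − 532 = -1995

-1995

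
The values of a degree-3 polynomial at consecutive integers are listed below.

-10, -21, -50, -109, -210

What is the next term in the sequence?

-365

First differences: -11, -29, -59, -101
Second differences: -18, -30, -42
Third differences: -12, -12
Third differences constant at -12.
-42 − 12 = -54;  -101 − 54 = -155;  -210 − 155 = -365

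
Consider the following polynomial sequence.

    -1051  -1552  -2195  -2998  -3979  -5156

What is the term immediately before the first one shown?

D1: -501, -643, -803, -981, -1177
D2: -142, -160, -178, -196
D3: -18, -18, -18
The third differences are constant at -18.
Work back: -142 + 18 = -124;  -501 + 124 = -377;  -1051 + 377 = -674

-674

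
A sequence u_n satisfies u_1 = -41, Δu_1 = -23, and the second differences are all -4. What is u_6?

-196

Build the table forward from the leading diagonal:
Second differences: -4  -4  -4  -4  -4  -4
First differences: -23  -27  -31  -35  -39  -43
u: -41  -64  -91  -122  -157  -196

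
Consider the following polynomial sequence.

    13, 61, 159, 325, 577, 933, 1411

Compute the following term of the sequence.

First differences: 48 , 98 , 166 , 252 , 356 , 478
Second differences: 50 , 68 , 86 , 104 , 122
Third differences: 18 , 18 , 18 , 18
Constant third difference = 18, so extend:
122 + 18 = 140;  478 + 140 = 618;  1411 + 618 = 2029

2029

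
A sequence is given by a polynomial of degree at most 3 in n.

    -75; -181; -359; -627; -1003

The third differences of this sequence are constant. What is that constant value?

Δ: -106, -178, -268, -376
Δ²: -72, -90, -108
Δ³: -18, -18

-18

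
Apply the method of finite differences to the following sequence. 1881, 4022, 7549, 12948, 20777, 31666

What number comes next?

2141  3527  5399  7829  10889
1386  1872  2430  3060
486  558  630
72  72
Fourth differences constant at 72.
630 + 72 = 702;  3060 + 702 = 3762;  10889 + 3762 = 14651;  31666 + 14651 = 46317

46317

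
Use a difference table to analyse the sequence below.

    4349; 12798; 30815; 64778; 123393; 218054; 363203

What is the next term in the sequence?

576690

Δ: 8449 , 18017 , 33963 , 58615 , 94661 , 145149
Δ²: 9568 , 15946 , 24652 , 36046 , 50488
Δ³: 6378 , 8706 , 11394 , 14442
Δ⁴: 2328 , 2688 , 3048
Δ⁵: 360 , 360
Fifth differences constant at 360.
3048 + 360 = 3408;  14442 + 3408 = 17850;  50488 + 17850 = 68338;  145149 + 68338 = 213487;  363203 + 213487 = 576690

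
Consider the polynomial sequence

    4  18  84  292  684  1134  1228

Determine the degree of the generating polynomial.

5

First differences: 14, 66, 208, 392, 450, 94
Second differences: 52, 142, 184, 58, -356
Third differences: 90, 42, -126, -414
Fourth differences: -48, -168, -288
Fifth differences: -120, -120
The fifth differences are constant, so the polynomial has degree 5.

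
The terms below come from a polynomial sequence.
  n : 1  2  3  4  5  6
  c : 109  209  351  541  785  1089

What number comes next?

1459

D1: 100, 142, 190, 244, 304
D2: 42, 48, 54, 60
D3: 6, 6, 6
Constant third difference = 6, so extend:
60 + 6 = 66;  304 + 66 = 370;  1089 + 370 = 1459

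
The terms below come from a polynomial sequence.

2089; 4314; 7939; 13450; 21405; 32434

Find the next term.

2225, 3625, 5511, 7955, 11029
1400, 1886, 2444, 3074
486, 558, 630
72, 72
Constant fourth difference = 72, so extend:
630 + 72 = 702;  3074 + 702 = 3776;  11029 + 3776 = 14805;  32434 + 14805 = 47239

47239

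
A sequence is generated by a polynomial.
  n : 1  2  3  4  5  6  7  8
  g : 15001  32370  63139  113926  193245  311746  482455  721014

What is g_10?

First differences: 17369  30769  50787  79319  118501  170709  238559
Second differences: 13400  20018  28532  39182  52208  67850
Third differences: 6618  8514  10650  13026  15642
Fourth differences: 1896  2136  2376  2616
Fifth differences: 240  240  240
The fifth differences are constant (240).
2616 + 240 = 2856;  15642 + 2856 = 18498;  67850 + 18498 = 86348;  238559 + 86348 = 324907;  721014 + 324907 = 1045921
2856 + 240 = 3096;  18498 + 3096 = 21594;  86348 + 21594 = 107942;  324907 + 107942 = 432849;  1045921 + 432849 = 1478770

1478770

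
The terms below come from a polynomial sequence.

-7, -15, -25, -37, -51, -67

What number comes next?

D1: -8  -10  -12  -14  -16
D2: -2  -2  -2  -2
The second differences are constant (-2).
-16 − 2 = -18;  -67 − 18 = -85

-85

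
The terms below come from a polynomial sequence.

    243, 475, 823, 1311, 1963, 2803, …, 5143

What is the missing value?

3855

Using the first 6 terms:
D1: 232, 348, 488, 652, 840
D2: 116, 140, 164, 188
D3: 24, 24, 24
Constant third difference = 24.
Extend forward: 188 + 24 = 212;  840 + 212 = 1052;  2803 + 1052 = 3855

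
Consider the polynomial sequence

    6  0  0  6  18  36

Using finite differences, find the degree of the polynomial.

2

First differences: -6, 0, 6, 12, 18
Second differences: 6, 6, 6, 6
The second differences are constant, so the polynomial has degree 2.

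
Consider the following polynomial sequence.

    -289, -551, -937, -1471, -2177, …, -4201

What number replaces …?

-3079

Using the first 5 terms:
D1: -262  -386  -534  -706
D2: -124  -148  -172
D3: -24  -24
Constant third difference = -24.
Extend forward: -172 − 24 = -196;  -706 − 196 = -902;  -2177 − 902 = -3079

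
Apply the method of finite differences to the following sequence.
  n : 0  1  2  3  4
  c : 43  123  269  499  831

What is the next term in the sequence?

1283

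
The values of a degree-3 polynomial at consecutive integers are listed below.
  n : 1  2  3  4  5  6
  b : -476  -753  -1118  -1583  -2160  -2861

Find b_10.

-7145

Δ: -277, -365, -465, -577, -701
Δ²: -88, -100, -112, -124
Δ³: -12, -12, -12
The third differences are constant (-12).
-124 − 12 = -136;  -701 − 136 = -837;  -2861 − 837 = -3698
-136 − 12 = -148;  -837 − 148 = -985;  -3698 − 985 = -4683
-148 − 12 = -160;  -985 − 160 = -1145;  -4683 − 1145 = -5828
-160 − 12 = -172;  -1145 − 172 = -1317;  -5828 − 1317 = -7145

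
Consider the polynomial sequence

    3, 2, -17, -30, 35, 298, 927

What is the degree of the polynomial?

-1, -19, -13, 65, 263, 629
-18, 6, 78, 198, 366
24, 72, 120, 168
48, 48, 48
The fourth differences are constant, so the polynomial has degree 4.

4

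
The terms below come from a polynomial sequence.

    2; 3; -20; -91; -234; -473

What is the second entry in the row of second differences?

First differences: 1, -23, -71, -143, -239
Second differences: -24, -48, -72, -96
Third differences: -24, -24, -24

-48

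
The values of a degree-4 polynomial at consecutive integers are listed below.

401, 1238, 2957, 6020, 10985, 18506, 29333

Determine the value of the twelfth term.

166028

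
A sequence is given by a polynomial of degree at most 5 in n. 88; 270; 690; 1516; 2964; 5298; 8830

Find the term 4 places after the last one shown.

42858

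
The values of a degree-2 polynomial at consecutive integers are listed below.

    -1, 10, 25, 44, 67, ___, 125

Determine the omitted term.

Using the first 5 terms:
11  15  19  23
4  4  4
Constant second difference = 4.
Extend forward: 23 + 4 = 27;  67 + 27 = 94

94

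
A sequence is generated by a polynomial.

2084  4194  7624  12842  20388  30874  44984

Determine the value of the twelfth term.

198874

2110, 3430, 5218, 7546, 10486, 14110
1320, 1788, 2328, 2940, 3624
468, 540, 612, 684
72, 72, 72
Fourth differences constant at 72.
684 + 72 = 756;  3624 + 756 = 4380;  14110 + 4380 = 18490;  44984 + 18490 = 63474
756 + 72 = 828;  4380 + 828 = 5208;  18490 + 5208 = 23698;  63474 + 23698 = 87172
828 + 72 = 900;  5208 + 900 = 6108;  23698 + 6108 = 29806;  87172 + 29806 = 116978
900 + 72 = 972;  6108 + 972 = 7080;  29806 + 7080 = 36886;  116978 + 36886 = 153864
972 + 72 = 1044;  7080 + 1044 = 8124;  36886 + 8124 = 45010;  153864 + 45010 = 198874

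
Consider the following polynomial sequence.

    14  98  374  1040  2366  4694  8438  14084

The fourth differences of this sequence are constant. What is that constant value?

First differences: 84, 276, 666, 1326, 2328, 3744, 5646
Second differences: 192, 390, 660, 1002, 1416, 1902
Third differences: 198, 270, 342, 414, 486
Fourth differences: 72, 72, 72, 72

72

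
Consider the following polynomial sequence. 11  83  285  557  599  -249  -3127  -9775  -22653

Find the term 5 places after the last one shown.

-332113

D1: 72  202  272  42  -848  -2878  -6648  -12878
D2: 130  70  -230  -890  -2030  -3770  -6230
D3: -60  -300  -660  -1140  -1740  -2460
D4: -240  -360  -480  -600  -720
D5: -120  -120  -120  -120
The fifth differences are constant (-120).
-720 − 120 = -840;  -2460 − 840 = -3300;  -6230 − 3300 = -9530;  -12878 − 9530 = -22408;  -22653 − 22408 = -45061
-840 − 120 = -960;  -3300 − 960 = -4260;  -9530 − 4260 = -13790;  -22408 − 13790 = -36198;  -45061 − 36198 = -81259
-960 − 120 = -1080;  -4260 − 1080 = -5340;  -13790 − 5340 = -19130;  -36198 − 19130 = -55328;  -81259 − 55328 = -136587
-1080 − 120 = -1200;  -5340 − 1200 = -6540;  -19130 − 6540 = -25670;  -55328 − 25670 = -80998;  -136587 − 80998 = -217585
-1200 − 120 = -1320;  -6540 − 1320 = -7860;  -25670 − 7860 = -33530;  -80998 − 33530 = -114528;  -217585 − 114528 = -332113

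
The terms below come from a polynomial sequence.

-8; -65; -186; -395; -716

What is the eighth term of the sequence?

-2591

-57, -121, -209, -321
-64, -88, -112
-24, -24
Third differences constant at -24.
-112 − 24 = -136;  -321 − 136 = -457;  -716 − 457 = -1173
-136 − 24 = -160;  -457 − 160 = -617;  -1173 − 617 = -1790
-160 − 24 = -184;  -617 − 184 = -801;  -1790 − 801 = -2591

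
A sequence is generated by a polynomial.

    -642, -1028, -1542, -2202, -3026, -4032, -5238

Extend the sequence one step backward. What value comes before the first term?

-366

D1: -386, -514, -660, -824, -1006, -1206
D2: -128, -146, -164, -182, -200
D3: -18, -18, -18, -18
The third differences are constant at -18.
Work back: -128 + 18 = -110;  -386 + 110 = -276;  -642 + 276 = -366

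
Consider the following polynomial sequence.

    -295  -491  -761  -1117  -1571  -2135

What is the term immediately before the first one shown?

-161

Δ: -196, -270, -356, -454, -564
Δ²: -74, -86, -98, -110
Δ³: -12, -12, -12
The third differences are constant at -12.
Work back: -74 + 12 = -62;  -196 + 62 = -134;  -295 + 134 = -161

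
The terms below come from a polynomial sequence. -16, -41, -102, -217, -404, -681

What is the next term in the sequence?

-1066

Δ: -25, -61, -115, -187, -277
Δ²: -36, -54, -72, -90
Δ³: -18, -18, -18
Third differences constant at -18.
-90 − 18 = -108;  -277 − 108 = -385;  -681 − 385 = -1066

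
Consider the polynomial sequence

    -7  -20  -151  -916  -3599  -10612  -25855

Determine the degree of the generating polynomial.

5

D1: -13, -131, -765, -2683, -7013, -15243
D2: -118, -634, -1918, -4330, -8230
D3: -516, -1284, -2412, -3900
D4: -768, -1128, -1488
D5: -360, -360
The fifth differences are constant, so the polynomial has degree 5.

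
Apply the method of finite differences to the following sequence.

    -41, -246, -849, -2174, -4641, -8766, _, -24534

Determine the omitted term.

Using the first 6 terms:
First differences: -205, -603, -1325, -2467, -4125
Second differences: -398, -722, -1142, -1658
Third differences: -324, -420, -516
Fourth differences: -96, -96
Constant fourth difference = -96.
Extend forward: -516 − 96 = -612;  -1658 − 612 = -2270;  -4125 − 2270 = -6395;  -8766 − 6395 = -15161

-15161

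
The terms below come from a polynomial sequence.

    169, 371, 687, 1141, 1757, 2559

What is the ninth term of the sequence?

D1: 202 , 316 , 454 , 616 , 802
D2: 114 , 138 , 162 , 186
D3: 24 , 24 , 24
The third differences are constant (24).
186 + 24 = 210;  802 + 210 = 1012;  2559 + 1012 = 3571
210 + 24 = 234;  1012 + 234 = 1246;  3571 + 1246 = 4817
234 + 24 = 258;  1246 + 258 = 1504;  4817 + 1504 = 6321

6321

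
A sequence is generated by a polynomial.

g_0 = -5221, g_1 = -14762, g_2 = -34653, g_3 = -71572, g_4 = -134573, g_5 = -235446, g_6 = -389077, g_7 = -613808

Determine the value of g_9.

-1369378

-9541  -19891  -36919  -63001  -100873  -153631  -224731
-10350  -17028  -26082  -37872  -52758  -71100
-6678  -9054  -11790  -14886  -18342
-2376  -2736  -3096  -3456
-360  -360  -360
Fifth differences constant at -360.
-3456 − 360 = -3816;  -18342 − 3816 = -22158;  -71100 − 22158 = -93258;  -224731 − 93258 = -317989;  -613808 − 317989 = -931797
-3816 − 360 = -4176;  -22158 − 4176 = -26334;  -93258 − 26334 = -119592;  -317989 − 119592 = -437581;  -931797 − 437581 = -1369378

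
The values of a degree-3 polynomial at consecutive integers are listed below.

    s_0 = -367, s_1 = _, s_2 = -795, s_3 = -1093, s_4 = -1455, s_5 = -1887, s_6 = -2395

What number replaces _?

-555

Using the last 5 terms:
First differences: -298  -362  -432  -508
Second differences: -64  -70  -76
Third differences: -6  -6
Constant third difference = -6.
Extend backward: -64 + 6 = -58;  -298 + 58 = -240;  -795 + 240 = -555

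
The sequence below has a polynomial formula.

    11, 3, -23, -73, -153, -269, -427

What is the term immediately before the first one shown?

7

-8, -26, -50, -80, -116, -158
-18, -24, -30, -36, -42
-6, -6, -6, -6
The third differences are constant at -6.
Work back: -18 + 6 = -12;  -8 + 12 = 4;  11 − 4 = 7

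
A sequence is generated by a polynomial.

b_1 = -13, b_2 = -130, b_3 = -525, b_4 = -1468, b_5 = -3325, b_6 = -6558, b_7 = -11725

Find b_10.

-45850

D1: -117, -395, -943, -1857, -3233, -5167
D2: -278, -548, -914, -1376, -1934
D3: -270, -366, -462, -558
D4: -96, -96, -96
Constant fourth difference = -96, so extend:
-558 − 96 = -654;  -1934 − 654 = -2588;  -5167 − 2588 = -7755;  -11725 − 7755 = -19480
-654 − 96 = -750;  -2588 − 750 = -3338;  -7755 − 3338 = -11093;  -19480 − 11093 = -30573
-750 − 96 = -846;  -3338 − 846 = -4184;  -11093 − 4184 = -15277;  -30573 − 15277 = -45850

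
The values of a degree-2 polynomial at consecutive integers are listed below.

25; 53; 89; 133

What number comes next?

D1: 28, 36, 44
D2: 8, 8
Second differences constant at 8.
44 + 8 = 52;  133 + 52 = 185

185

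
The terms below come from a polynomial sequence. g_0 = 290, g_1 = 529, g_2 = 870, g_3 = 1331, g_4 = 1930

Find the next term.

D1: 239  341  461  599
D2: 102  120  138
D3: 18  18
Constant third difference = 18, so extend:
138 + 18 = 156;  599 + 156 = 755;  1930 + 755 = 2685

2685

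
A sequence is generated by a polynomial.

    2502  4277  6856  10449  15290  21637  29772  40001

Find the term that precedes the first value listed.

1345

1775, 2579, 3593, 4841, 6347, 8135, 10229
804, 1014, 1248, 1506, 1788, 2094
210, 234, 258, 282, 306
24, 24, 24, 24
The fourth differences are constant at 24.
Work back: 210 − 24 = 186;  804 − 186 = 618;  1775 − 618 = 1157;  2502 − 1157 = 1345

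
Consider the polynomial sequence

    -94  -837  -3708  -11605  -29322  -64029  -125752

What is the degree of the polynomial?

First differences: -743, -2871, -7897, -17717, -34707, -61723
Second differences: -2128, -5026, -9820, -16990, -27016
Third differences: -2898, -4794, -7170, -10026
Fourth differences: -1896, -2376, -2856
Fifth differences: -480, -480
The fifth differences are constant, so the polynomial has degree 5.

5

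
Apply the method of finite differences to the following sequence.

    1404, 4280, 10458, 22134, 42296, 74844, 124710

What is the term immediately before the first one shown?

306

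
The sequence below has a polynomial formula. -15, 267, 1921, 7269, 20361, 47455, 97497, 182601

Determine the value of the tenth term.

282, 1654, 5348, 13092, 27094, 50042, 85104
1372, 3694, 7744, 14002, 22948, 35062
2322, 4050, 6258, 8946, 12114
1728, 2208, 2688, 3168
480, 480, 480
The fifth differences are constant (480).
3168 + 480 = 3648;  12114 + 3648 = 15762;  35062 + 15762 = 50824;  85104 + 50824 = 135928;  182601 + 135928 = 318529
3648 + 480 = 4128;  15762 + 4128 = 19890;  50824 + 19890 = 70714;  135928 + 70714 = 206642;  318529 + 206642 = 525171

525171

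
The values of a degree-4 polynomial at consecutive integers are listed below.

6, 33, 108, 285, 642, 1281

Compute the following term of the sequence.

2328

Δ: 27 , 75 , 177 , 357 , 639
Δ²: 48 , 102 , 180 , 282
Δ³: 54 , 78 , 102
Δ⁴: 24 , 24
Fourth differences constant at 24.
102 + 24 = 126;  282 + 126 = 408;  639 + 408 = 1047;  1281 + 1047 = 2328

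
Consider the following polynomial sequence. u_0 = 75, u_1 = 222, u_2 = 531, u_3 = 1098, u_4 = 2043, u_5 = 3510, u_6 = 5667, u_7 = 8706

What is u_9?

147, 309, 567, 945, 1467, 2157, 3039
162, 258, 378, 522, 690, 882
96, 120, 144, 168, 192
24, 24, 24, 24
Constant fourth difference = 24, so extend:
192 + 24 = 216;  882 + 216 = 1098;  3039 + 1098 = 4137;  8706 + 4137 = 12843
216 + 24 = 240;  1098 + 240 = 1338;  4137 + 1338 = 5475;  12843 + 5475 = 18318

18318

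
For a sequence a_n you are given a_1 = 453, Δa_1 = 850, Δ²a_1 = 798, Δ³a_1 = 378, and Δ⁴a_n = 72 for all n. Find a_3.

Build the table forward from the leading diagonal:
Fourth differences: 72, 72, 72
Third differences: 378, 450, 522
Second differences: 798, 1176, 1626
First differences: 850, 1648, 2824
a: 453, 1303, 2951

2951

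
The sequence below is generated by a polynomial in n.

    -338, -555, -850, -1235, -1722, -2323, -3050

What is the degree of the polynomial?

Δ: -217, -295, -385, -487, -601, -727
Δ²: -78, -90, -102, -114, -126
Δ³: -12, -12, -12, -12
The third differences are constant, so the polynomial has degree 3.

3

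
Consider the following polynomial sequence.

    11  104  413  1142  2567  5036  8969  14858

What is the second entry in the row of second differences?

D1: 93, 309, 729, 1425, 2469, 3933, 5889
D2: 216, 420, 696, 1044, 1464, 1956
D3: 204, 276, 348, 420, 492
D4: 72, 72, 72, 72

420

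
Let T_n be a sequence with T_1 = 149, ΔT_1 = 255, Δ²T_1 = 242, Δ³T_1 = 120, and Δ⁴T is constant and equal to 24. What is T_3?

901

Build the table forward from the leading diagonal:
D4: 24, 24, 24
D3: 120, 144, 168
D2: 242, 362, 506
D1: 255, 497, 859
T: 149, 404, 901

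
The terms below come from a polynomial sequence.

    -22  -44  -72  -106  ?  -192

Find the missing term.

Using the first 4 terms:
-22  -28  -34
-6  -6
Constant second difference = -6.
Extend forward: -34 − 6 = -40;  -106 − 40 = -146

-146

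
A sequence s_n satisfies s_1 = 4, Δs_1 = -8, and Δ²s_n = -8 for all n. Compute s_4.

-44

Build the table forward from the leading diagonal:
D2: -8  -8  -8  -8
D1: -8  -16  -24  -32
s: 4  -4  -20  -44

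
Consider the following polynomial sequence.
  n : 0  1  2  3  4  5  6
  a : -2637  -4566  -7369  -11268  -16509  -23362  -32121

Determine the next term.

First differences: -1929, -2803, -3899, -5241, -6853, -8759
Second differences: -874, -1096, -1342, -1612, -1906
Third differences: -222, -246, -270, -294
Fourth differences: -24, -24, -24
Constant fourth difference = -24, so extend:
-294 − 24 = -318;  -1906 − 318 = -2224;  -8759 − 2224 = -10983;  -32121 − 10983 = -43104

-43104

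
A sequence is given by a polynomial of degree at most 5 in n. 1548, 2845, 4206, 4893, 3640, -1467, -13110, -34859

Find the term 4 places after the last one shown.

First differences: 1297, 1361, 687, -1253, -5107, -11643, -21749
Second differences: 64, -674, -1940, -3854, -6536, -10106
Third differences: -738, -1266, -1914, -2682, -3570
Fourth differences: -528, -648, -768, -888
Fifth differences: -120, -120, -120
Constant fifth difference = -120, so extend:
-888 − 120 = -1008;  -3570 − 1008 = -4578;  -10106 − 4578 = -14684;  -21749 − 14684 = -36433;  -34859 − 36433 = -71292
-1008 − 120 = -1128;  -4578 − 1128 = -5706;  -14684 − 5706 = -20390;  -36433 − 20390 = -56823;  -71292 − 56823 = -128115
-1128 − 120 = -1248;  -5706 − 1248 = -6954;  -20390 − 6954 = -27344;  -56823 − 27344 = -84167;  -128115 − 84167 = -212282
-1248 − 120 = -1368;  -6954 − 1368 = -8322;  -27344 − 8322 = -35666;  -84167 − 35666 = -119833;  -212282 − 119833 = -332115

-332115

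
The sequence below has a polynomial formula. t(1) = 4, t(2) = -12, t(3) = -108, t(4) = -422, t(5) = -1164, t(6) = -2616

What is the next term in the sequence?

First differences: -16, -96, -314, -742, -1452
Second differences: -80, -218, -428, -710
Third differences: -138, -210, -282
Fourth differences: -72, -72
Constant fourth difference = -72, so extend:
-282 − 72 = -354;  -710 − 354 = -1064;  -1452 − 1064 = -2516;  -2616 − 2516 = -5132

-5132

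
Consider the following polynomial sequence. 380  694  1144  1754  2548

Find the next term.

First differences: 314, 450, 610, 794
Second differences: 136, 160, 184
Third differences: 24, 24
Third differences constant at 24.
184 + 24 = 208;  794 + 208 = 1002;  2548 + 1002 = 3550

3550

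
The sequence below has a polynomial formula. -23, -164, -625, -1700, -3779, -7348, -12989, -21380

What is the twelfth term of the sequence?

-141  -461  -1075  -2079  -3569  -5641  -8391
-320  -614  -1004  -1490  -2072  -2750
-294  -390  -486  -582  -678
-96  -96  -96  -96
The fourth differences are constant (-96).
-678 − 96 = -774;  -2750 − 774 = -3524;  -8391 − 3524 = -11915;  -21380 − 11915 = -33295
-774 − 96 = -870;  -3524 − 870 = -4394;  -11915 − 4394 = -16309;  -33295 − 16309 = -49604
-870 − 96 = -966;  -4394 − 966 = -5360;  -16309 − 5360 = -21669;  -49604 − 21669 = -71273
-966 − 96 = -1062;  -5360 − 1062 = -6422;  -21669 − 6422 = -28091;  -71273 − 28091 = -99364

-99364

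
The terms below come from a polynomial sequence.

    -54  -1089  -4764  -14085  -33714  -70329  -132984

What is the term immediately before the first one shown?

51

Δ: -1035  -3675  -9321  -19629  -36615  -62655
Δ²: -2640  -5646  -10308  -16986  -26040
Δ³: -3006  -4662  -6678  -9054
Δ⁴: -1656  -2016  -2376
Δ⁵: -360  -360
The fifth differences are constant at -360.
Work back: -1656 + 360 = -1296;  -3006 + 1296 = -1710;  -2640 + 1710 = -930;  -1035 + 930 = -105;  -54 + 105 = 51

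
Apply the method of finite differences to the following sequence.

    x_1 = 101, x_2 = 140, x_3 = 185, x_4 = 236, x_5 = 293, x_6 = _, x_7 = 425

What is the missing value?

356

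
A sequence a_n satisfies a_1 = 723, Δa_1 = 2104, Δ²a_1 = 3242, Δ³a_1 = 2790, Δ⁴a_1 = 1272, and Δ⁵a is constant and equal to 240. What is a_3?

8173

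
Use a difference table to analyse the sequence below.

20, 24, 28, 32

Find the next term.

4  4  4
The first differences are constant (4).
32 + 4 = 36

36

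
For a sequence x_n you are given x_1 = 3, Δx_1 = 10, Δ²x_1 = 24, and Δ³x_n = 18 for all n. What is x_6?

473

Build the table forward from the leading diagonal:
D3: 18  18  18  18  18  18
D2: 24  42  60  78  96  114
D1: 10  34  76  136  214  310
x: 3  13  47  123  259  473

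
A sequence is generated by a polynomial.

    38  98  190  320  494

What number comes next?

Δ: 60, 92, 130, 174
Δ²: 32, 38, 44
Δ³: 6, 6
The third differences are constant (6).
44 + 6 = 50;  174 + 50 = 224;  494 + 224 = 718

718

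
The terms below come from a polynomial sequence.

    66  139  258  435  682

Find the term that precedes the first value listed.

First differences: 73  119  177  247
Second differences: 46  58  70
Third differences: 12  12
The third differences are constant at 12.
Work back: 46 − 12 = 34;  73 − 34 = 39;  66 − 39 = 27

27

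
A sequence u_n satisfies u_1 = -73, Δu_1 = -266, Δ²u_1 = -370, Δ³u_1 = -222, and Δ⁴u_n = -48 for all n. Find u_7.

-12379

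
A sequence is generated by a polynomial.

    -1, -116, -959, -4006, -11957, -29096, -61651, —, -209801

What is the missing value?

-118154

Using the first 7 terms:
D1: -115, -843, -3047, -7951, -17139, -32555
D2: -728, -2204, -4904, -9188, -15416
D3: -1476, -2700, -4284, -6228
D4: -1224, -1584, -1944
D5: -360, -360
Constant fifth difference = -360.
Extend forward: -1944 − 360 = -2304;  -6228 − 2304 = -8532;  -15416 − 8532 = -23948;  -32555 − 23948 = -56503;  -61651 − 56503 = -118154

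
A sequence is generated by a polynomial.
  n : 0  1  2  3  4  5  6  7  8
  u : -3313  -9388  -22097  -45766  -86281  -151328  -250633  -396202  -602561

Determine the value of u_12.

-2428057

D1: -6075, -12709, -23669, -40515, -65047, -99305, -145569, -206359
D2: -6634, -10960, -16846, -24532, -34258, -46264, -60790
D3: -4326, -5886, -7686, -9726, -12006, -14526
D4: -1560, -1800, -2040, -2280, -2520
D5: -240, -240, -240, -240
Constant fifth difference = -240, so extend:
-2520 − 240 = -2760;  -14526 − 2760 = -17286;  -60790 − 17286 = -78076;  -206359 − 78076 = -284435;  -602561 − 284435 = -886996
-2760 − 240 = -3000;  -17286 − 3000 = -20286;  -78076 − 20286 = -98362;  -284435 − 98362 = -382797;  -886996 − 382797 = -1269793
-3000 − 240 = -3240;  -20286 − 3240 = -23526;  -98362 − 23526 = -121888;  -382797 − 121888 = -504685;  -1269793 − 504685 = -1774478
-3240 − 240 = -3480;  -23526 − 3480 = -27006;  -121888 − 27006 = -148894;  -504685 − 148894 = -653579;  -1774478 − 653579 = -2428057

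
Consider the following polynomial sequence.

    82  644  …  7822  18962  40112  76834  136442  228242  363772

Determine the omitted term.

2642

Using the last 7 terms:
D1: 11140  21150  36722  59608  91800  135530
D2: 10010  15572  22886  32192  43730
D3: 5562  7314  9306  11538
D4: 1752  1992  2232
D5: 240  240
Constant fifth difference = 240.
Extend backward: 1752 − 240 = 1512;  5562 − 1512 = 4050;  10010 − 4050 = 5960;  11140 − 5960 = 5180;  7822 − 5180 = 2642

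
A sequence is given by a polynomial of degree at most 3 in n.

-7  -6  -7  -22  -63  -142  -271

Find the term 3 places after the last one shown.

-1078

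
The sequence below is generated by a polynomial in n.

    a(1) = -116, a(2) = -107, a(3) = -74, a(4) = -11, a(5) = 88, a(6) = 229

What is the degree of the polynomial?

3

9, 33, 63, 99, 141
24, 30, 36, 42
6, 6, 6
The third differences are constant, so the polynomial has degree 3.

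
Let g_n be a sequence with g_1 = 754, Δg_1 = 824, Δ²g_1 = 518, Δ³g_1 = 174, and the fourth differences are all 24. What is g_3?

Build the table forward from the leading diagonal:
Δ⁴: 24  24  24
Δ³: 174  198  222
Δ²: 518  692  890
Δ: 824  1342  2034
g: 754  1578  2920

2920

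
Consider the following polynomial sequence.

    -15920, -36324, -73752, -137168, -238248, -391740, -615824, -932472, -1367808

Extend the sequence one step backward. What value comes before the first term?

-5928

-20404, -37428, -63416, -101080, -153492, -224084, -316648, -435336
-17024, -25988, -37664, -52412, -70592, -92564, -118688
-8964, -11676, -14748, -18180, -21972, -26124
-2712, -3072, -3432, -3792, -4152
-360, -360, -360, -360
The fifth differences are constant at -360.
Work back: -2712 + 360 = -2352;  -8964 + 2352 = -6612;  -17024 + 6612 = -10412;  -20404 + 10412 = -9992;  -15920 + 9992 = -5928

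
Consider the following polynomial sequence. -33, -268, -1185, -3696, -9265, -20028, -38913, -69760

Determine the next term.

D1: -235, -917, -2511, -5569, -10763, -18885, -30847
D2: -682, -1594, -3058, -5194, -8122, -11962
D3: -912, -1464, -2136, -2928, -3840
D4: -552, -672, -792, -912
D5: -120, -120, -120
Fifth differences constant at -120.
-912 − 120 = -1032;  -3840 − 1032 = -4872;  -11962 − 4872 = -16834;  -30847 − 16834 = -47681;  -69760 − 47681 = -117441

-117441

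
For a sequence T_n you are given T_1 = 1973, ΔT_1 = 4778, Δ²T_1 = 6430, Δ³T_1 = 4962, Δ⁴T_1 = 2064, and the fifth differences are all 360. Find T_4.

40559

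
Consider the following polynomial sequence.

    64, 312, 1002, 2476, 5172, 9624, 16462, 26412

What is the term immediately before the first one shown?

12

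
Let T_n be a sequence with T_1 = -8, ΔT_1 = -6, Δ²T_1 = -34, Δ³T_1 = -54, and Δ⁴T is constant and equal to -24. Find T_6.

-1038

Build the table forward from the leading diagonal:
Fourth differences: -24  -24  -24  -24  -24  -24
Third differences: -54  -78  -102  -126  -150  -174
Second differences: -34  -88  -166  -268  -394  -544
First differences: -6  -40  -128  -294  -562  -956
T: -8  -14  -54  -182  -476  -1038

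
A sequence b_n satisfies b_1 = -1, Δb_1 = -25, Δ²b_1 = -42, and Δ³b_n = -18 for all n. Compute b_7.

-1141

Build the table forward from the leading diagonal:
D3: -18  -18  -18  -18  -18  -18  -18
D2: -42  -60  -78  -96  -114  -132  -150
D1: -25  -67  -127  -205  -301  -415  -547
b: -1  -26  -93  -220  -425  -726  -1141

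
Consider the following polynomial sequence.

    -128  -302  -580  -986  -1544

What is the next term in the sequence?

Δ: -174, -278, -406, -558
Δ²: -104, -128, -152
Δ³: -24, -24
The third differences are constant (-24).
-152 − 24 = -176;  -558 − 176 = -734;  -1544 − 734 = -2278

-2278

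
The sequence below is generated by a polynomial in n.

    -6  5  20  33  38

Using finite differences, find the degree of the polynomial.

3

First differences: 11, 15, 13, 5
Second differences: 4, -2, -8
Third differences: -6, -6
The third differences are constant, so the polynomial has degree 3.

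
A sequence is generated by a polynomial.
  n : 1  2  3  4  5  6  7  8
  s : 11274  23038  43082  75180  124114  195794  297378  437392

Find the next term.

625850

Δ: 11764, 20044, 32098, 48934, 71680, 101584, 140014
Δ²: 8280, 12054, 16836, 22746, 29904, 38430
Δ³: 3774, 4782, 5910, 7158, 8526
Δ⁴: 1008, 1128, 1248, 1368
Δ⁵: 120, 120, 120
Constant fifth difference = 120, so extend:
1368 + 120 = 1488;  8526 + 1488 = 10014;  38430 + 10014 = 48444;  140014 + 48444 = 188458;  437392 + 188458 = 625850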